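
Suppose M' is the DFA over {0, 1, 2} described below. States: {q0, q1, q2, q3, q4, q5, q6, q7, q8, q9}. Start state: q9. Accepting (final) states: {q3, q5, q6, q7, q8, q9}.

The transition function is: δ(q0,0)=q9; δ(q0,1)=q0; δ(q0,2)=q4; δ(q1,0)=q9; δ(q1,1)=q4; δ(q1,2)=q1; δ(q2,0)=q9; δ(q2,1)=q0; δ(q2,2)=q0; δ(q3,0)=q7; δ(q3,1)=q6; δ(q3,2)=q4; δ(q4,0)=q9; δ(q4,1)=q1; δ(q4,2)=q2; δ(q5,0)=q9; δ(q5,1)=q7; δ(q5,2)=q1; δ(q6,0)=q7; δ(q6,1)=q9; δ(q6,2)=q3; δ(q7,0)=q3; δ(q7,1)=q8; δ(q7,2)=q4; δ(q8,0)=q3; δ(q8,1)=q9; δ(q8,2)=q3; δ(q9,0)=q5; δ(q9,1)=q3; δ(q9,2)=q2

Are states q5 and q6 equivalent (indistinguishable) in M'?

No

Every state is reachable, so we keep all 10.
Initial partition by acceptance: {q3,q5,q6,q7,q8,q9} | {q0,q1,q2,q4}.
Split {q3,q5,q6,q7,q8,q9} by δ(·,2) → {q3,q5,q7,q9} and {q6,q8}.
On input 1, block {q3,q5,q7,q9} splits into {q3,q7} and {q5,q9}.
The partition is now stable with 4 blocks: {q3,q7} | {q0,q1,q2,q4} | {q6,q8} | {q5,q9}.
q5 and q6 end up in different blocks, so they are distinguishable. For instance, the string '2' is accepted from only q6.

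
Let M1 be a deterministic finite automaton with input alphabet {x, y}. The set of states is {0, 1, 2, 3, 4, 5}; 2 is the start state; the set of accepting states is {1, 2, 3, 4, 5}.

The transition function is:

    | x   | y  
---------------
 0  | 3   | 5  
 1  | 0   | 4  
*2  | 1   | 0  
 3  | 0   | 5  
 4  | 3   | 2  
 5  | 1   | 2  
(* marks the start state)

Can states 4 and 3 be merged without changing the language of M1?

No

Start with accepting vs non-accepting: {1,2,3,4,5} | {0}.
Refine {1,2,3,4,5} on symbol x: members go to different blocks, giving {2,4,5} and {1,3}.
On input y, block {2,4,5} splits into {4,5} and {2}.
Stable partition: {4,5} | {0} | {1,3} | {2} — 4 equivalence classes.
4 and 3 end up in different blocks, so they are distinguishable. For instance, the string 'x' is accepted from only 4.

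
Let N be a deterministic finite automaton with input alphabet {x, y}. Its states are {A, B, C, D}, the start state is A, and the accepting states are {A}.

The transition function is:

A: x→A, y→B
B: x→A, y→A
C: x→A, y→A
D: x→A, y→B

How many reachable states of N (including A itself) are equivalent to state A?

States {C,D} cannot be reached from the start state, so discard them.
P0 = {A} | {B}.
Stable partition: {A} | {B} — 2 equivalence classes.
State A belongs to the block {A}, which has 1 states.

1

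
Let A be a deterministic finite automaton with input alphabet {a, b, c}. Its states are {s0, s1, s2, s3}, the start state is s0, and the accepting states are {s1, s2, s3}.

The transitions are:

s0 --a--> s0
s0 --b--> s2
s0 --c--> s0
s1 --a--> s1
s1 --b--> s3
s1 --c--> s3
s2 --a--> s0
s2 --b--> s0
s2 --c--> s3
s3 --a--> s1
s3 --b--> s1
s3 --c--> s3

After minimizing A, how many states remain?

3

All states are reachable from the start state.
P0 = {s1,s2,s3} | {s0}.
On input a, block {s1,s2,s3} splits into {s1,s3} and {s2}.
The partition is now stable with 3 blocks: {s1,s3} | {s0} | {s2}.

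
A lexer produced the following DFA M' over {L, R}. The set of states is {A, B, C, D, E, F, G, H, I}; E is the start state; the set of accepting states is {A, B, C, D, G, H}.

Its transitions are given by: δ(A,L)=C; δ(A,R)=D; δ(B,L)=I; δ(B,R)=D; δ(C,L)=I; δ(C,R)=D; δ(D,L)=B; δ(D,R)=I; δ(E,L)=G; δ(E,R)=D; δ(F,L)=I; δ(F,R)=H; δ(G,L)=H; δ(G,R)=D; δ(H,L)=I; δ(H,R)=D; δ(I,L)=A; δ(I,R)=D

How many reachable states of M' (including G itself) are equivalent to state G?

2

Reachable states from the start: {A,B,C,D,E,G,H,I}. Unreachable: {F} — drop them.
Initial partition by acceptance: {A,B,C,D,G,H} | {E,I}.
Split {A,B,C,D,G,H} by δ(·,L) → {A,D,G} and {B,C,H}.
On input R, block {A,D,G} splits into {A,G} and {D}.
Stable partition: {A,G} | {E,I} | {B,C,H} | {D} — 4 equivalence classes.
State G belongs to the block {A,G}, which has 2 states.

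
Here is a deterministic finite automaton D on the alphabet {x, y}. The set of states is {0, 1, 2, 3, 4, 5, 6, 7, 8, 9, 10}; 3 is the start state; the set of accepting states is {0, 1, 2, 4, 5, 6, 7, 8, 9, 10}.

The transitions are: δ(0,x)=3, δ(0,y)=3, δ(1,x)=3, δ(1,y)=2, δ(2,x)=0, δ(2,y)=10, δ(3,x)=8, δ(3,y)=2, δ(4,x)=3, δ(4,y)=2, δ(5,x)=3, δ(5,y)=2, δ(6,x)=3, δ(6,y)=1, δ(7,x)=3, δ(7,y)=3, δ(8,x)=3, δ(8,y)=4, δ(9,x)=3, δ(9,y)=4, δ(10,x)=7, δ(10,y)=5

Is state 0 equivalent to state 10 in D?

Reachable states from the start: {0,2,3,4,5,7,8,10}. Unreachable: {1,6,9} — drop them.
Start with accepting vs non-accepting: {0,2,4,5,7,8,10} | {3}.
On input x, block {0,2,4,5,7,8,10} splits into {0,4,5,7,8} and {2,10}.
Refine {0,4,5,7,8} on symbol y: members go to different blocks, giving {0,7} and {4,5} and {8}.
On input y, block {2,10} splits into {2} and {10}.
The partition is now stable with 6 blocks: {0,7} | {3} | {2} | {4,5} | {8} | {10}.
0 and 10 end up in different blocks, so they are distinguishable. For instance, the string 'x' is accepted from only 10.

No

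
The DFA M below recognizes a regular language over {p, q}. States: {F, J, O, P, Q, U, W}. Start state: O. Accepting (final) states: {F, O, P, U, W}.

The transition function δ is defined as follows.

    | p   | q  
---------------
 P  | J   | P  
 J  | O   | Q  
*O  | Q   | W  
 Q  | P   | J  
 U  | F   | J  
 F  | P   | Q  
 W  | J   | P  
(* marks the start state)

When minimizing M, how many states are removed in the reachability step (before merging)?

2

Starting at O and following transitions, the reachable set is {J, O, P, Q, W}. That leaves F, U unreachable — 2 in total.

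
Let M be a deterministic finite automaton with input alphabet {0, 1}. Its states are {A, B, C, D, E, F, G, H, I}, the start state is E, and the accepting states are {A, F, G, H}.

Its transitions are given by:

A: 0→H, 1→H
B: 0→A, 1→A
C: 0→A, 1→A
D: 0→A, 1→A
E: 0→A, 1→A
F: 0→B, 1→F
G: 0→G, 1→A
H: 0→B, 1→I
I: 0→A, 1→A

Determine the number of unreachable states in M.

4

BFS from E reaches {A, B, E, H, I}; the 4 state(s) C, D, F, G are never visited.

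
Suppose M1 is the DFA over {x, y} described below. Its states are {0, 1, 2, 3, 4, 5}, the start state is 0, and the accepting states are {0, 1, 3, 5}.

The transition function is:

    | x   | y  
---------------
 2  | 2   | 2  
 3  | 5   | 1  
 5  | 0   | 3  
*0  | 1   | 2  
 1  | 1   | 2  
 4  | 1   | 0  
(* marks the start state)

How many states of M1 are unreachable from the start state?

3

Starting at 0 and following transitions, the reachable set is {0, 1, 2}. That leaves 3, 4, 5 unreachable — 3 in total.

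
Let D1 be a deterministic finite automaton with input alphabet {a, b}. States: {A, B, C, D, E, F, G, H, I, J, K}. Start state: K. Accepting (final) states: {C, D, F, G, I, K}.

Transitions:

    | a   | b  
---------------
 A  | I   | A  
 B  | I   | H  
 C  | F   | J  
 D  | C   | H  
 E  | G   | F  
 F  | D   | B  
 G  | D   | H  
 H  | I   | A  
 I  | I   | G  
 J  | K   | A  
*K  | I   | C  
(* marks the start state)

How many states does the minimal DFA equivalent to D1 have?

3

States {E} cannot be reached from the start state, so discard them.
Initial partition by acceptance: {C,D,F,G,I,K} | {A,B,H,J}.
Refine {C,D,F,G,I,K} on symbol b: members go to different blocks, giving {C,D,F,G} and {I,K}.
The partition is now stable with 3 blocks: {C,D,F,G} | {A,B,H,J} | {I,K}.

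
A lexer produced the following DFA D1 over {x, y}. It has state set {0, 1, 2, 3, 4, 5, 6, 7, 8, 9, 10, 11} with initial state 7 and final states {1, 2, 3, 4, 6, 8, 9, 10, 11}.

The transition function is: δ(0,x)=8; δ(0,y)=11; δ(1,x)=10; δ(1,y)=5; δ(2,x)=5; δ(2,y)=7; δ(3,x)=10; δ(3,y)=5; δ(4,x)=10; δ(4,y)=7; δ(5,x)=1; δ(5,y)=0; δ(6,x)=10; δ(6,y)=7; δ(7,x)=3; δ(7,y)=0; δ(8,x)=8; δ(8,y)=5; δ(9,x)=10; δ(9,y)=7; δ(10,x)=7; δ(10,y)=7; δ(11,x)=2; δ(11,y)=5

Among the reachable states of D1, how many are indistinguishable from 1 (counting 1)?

Reachable states from the start: {0,1,2,3,5,7,8,10,11}. Unreachable: {4,6,9} — drop them.
P0 = {1,2,3,8,10,11} | {0,5,7}.
On input x, block {1,2,3,8,10,11} splits into {1,3,8,11} and {2,10}.
Refine {1,3,8,11} on symbol x: members go to different blocks, giving {1,3,11} and {8}.
On input x, block {0,5,7} splits into {5,7} and {0}.
Stable partition: {1,3,11} | {5,7} | {2,10} | {8} | {0} — 5 equivalence classes.
State 1 belongs to the block {1,3,11}, which has 3 states.

3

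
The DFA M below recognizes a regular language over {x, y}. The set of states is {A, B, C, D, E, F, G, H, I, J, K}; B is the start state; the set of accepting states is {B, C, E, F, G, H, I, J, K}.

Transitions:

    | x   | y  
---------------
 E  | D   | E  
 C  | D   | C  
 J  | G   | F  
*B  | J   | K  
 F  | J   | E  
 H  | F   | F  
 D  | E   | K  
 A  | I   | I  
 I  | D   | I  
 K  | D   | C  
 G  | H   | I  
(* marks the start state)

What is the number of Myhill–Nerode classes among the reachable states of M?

4

States {A} cannot be reached from the start state, so discard them.
Start with accepting vs non-accepting: {B,C,E,F,G,H,I,J,K} | {D}.
On input x, block {B,C,E,F,G,H,I,J,K} splits into {B,F,G,H,J} and {C,E,I,K}.
On input y, block {B,F,G,H,J} splits into {B,F,G} and {H,J}.
Stable partition: {B,F,G} | {D} | {C,E,I,K} | {H,J} — 4 equivalence classes.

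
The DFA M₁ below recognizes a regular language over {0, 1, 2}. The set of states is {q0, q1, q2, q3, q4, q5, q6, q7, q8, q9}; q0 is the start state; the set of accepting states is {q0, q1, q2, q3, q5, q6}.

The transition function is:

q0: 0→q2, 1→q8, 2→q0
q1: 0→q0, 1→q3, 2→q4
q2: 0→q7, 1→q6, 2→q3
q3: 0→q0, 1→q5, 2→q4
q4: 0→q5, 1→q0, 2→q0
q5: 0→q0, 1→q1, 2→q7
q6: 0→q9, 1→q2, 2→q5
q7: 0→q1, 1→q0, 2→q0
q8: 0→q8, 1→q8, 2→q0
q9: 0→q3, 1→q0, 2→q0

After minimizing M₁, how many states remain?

Every state is reachable, so we keep all 10.
Initial partition by acceptance: {q0,q1,q2,q3,q5,q6} | {q4,q7,q8,q9}.
On input 0, block {q0,q1,q2,q3,q5,q6} splits into {q0,q1,q3,q5} and {q2,q6}.
On input 0, block {q0,q1,q3,q5} splits into {q1,q3,q5} and {q0}.
Split {q4,q7,q8,q9} by δ(·,0) → {q4,q7,q9} and {q8}.
The partition is now stable with 5 blocks: {q1,q3,q5} | {q4,q7,q9} | {q2,q6} | {q0} | {q8}.

5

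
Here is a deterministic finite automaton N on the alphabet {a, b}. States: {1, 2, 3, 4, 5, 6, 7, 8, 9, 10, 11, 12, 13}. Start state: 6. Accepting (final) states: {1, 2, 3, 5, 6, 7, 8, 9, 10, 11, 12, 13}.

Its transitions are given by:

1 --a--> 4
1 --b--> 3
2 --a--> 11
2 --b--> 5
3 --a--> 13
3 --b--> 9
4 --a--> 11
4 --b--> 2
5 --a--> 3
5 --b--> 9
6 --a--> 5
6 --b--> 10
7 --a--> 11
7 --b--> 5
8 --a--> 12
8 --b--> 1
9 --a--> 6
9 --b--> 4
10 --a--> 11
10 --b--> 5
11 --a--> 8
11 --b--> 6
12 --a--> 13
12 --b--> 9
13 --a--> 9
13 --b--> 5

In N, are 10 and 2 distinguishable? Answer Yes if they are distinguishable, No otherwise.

Reachable states from the start: {1,2,3,4,5,6,8,9,10,11,12,13}. Unreachable: {7} — drop them.
Initial partition by acceptance: {1,2,3,5,6,8,9,10,11,12,13} | {4}.
On input a, block {1,2,3,5,6,8,9,10,11,12,13} splits into {2,3,5,6,8,9,10,11,12,13} and {1}.
On input b, block {2,3,5,6,8,9,10,11,12,13} splits into {2,3,5,6,10,11,12,13} and {8} and {9}.
Refine {2,3,5,6,10,11,12,13} on symbol a: members go to different blocks, giving {2,3,5,6,10,12} and {11} and {13}.
Split {2,3,5,6,10,12} by δ(·,a) → {2,10} and {3,12} and {5,6}.
Split {5,6} by δ(·,a) → {5} and {6}.
No further refinement is possible. Final partition (10 blocks): {2,10} | {4} | {1} | {8} | {9} | {11} | {13} | {3,12} | {5} | {6}.
10 and 2 lie in the same block of the stable partition, so they are equivalent — no string distinguishes them.

No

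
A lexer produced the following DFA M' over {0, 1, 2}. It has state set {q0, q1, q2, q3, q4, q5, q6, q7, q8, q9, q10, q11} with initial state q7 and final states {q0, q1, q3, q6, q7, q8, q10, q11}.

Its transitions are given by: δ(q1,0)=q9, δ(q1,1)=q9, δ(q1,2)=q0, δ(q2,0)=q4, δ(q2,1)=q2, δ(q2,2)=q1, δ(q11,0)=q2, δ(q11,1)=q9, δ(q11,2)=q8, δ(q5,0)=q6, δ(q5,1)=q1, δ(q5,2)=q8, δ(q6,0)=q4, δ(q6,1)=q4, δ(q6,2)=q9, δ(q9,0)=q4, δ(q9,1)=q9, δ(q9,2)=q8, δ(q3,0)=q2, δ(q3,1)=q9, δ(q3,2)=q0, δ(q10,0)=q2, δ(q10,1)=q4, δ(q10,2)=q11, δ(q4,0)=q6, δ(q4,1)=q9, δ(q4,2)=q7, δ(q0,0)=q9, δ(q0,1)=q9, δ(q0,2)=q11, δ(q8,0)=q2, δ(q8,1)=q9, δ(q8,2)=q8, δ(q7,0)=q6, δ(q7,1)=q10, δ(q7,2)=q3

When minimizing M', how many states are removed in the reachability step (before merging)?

1

Starting at q7 and following transitions, the reachable set is {q0, q1, q2, q3, q4, q6, q7, q8, q9, q10, q11}. That leaves q5 unreachable — 1 in total.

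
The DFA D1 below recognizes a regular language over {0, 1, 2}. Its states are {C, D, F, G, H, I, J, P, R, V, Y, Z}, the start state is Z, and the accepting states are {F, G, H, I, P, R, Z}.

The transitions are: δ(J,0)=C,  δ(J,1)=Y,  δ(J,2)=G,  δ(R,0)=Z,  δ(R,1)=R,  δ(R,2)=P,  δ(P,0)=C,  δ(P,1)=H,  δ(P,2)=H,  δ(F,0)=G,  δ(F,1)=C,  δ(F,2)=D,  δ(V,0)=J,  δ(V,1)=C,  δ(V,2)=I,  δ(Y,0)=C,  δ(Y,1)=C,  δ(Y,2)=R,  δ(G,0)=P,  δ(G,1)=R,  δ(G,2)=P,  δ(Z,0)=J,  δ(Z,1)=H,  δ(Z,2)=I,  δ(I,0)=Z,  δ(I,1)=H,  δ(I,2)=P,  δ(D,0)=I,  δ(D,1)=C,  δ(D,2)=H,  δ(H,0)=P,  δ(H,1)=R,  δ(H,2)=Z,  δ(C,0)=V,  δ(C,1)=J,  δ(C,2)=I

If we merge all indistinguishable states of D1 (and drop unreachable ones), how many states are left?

States {D,F} cannot be reached from the start state, so discard them.
Start with accepting vs non-accepting: {G,H,I,P,R,Z} | {C,J,V,Y}.
Split {G,H,I,P,R,Z} by δ(·,0) → {G,H,I,R} and {P,Z}.
Stable partition: {G,H,I,R} | {C,J,V,Y} | {P,Z} — 3 equivalence classes.

3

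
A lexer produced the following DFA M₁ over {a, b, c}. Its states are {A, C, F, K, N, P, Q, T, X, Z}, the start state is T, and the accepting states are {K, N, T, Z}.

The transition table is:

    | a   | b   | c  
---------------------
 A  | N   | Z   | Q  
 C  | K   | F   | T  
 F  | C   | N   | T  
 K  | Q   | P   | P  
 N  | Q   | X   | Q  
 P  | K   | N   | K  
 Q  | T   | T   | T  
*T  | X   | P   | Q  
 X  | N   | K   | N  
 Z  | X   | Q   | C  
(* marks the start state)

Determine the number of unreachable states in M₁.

Starting at T and following transitions, the reachable set is {K, N, P, Q, T, X}. That leaves A, C, F, Z unreachable — 4 in total.

4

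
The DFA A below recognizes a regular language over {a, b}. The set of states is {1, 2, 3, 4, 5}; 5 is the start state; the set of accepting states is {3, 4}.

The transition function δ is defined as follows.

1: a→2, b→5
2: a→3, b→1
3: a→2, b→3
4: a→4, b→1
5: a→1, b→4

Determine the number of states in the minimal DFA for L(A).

5

Every state is reachable, so we keep all 5.
Initial partition by acceptance: {3,4} | {1,2,5}.
Split {3,4} by δ(·,a) → {3} and {4}.
On input a, block {1,2,5} splits into {1,5} and {2}.
Split {1,5} by δ(·,a) → {1} and {5}.
Stable partition: {3} | {1} | {4} | {2} | {5} — 5 equivalence classes.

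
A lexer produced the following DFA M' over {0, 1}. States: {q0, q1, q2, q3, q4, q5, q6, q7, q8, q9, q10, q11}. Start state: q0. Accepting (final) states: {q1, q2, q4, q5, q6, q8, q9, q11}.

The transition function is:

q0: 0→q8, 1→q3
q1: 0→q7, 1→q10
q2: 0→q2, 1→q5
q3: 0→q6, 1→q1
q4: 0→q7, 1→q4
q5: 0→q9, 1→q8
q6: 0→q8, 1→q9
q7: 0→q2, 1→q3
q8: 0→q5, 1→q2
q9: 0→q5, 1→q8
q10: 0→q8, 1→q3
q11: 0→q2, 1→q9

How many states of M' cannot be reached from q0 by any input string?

Starting at q0 and following transitions, the reachable set is {q0, q1, q2, q3, q5, q6, q7, q8, q9, q10}. That leaves q4, q11 unreachable — 2 in total.

2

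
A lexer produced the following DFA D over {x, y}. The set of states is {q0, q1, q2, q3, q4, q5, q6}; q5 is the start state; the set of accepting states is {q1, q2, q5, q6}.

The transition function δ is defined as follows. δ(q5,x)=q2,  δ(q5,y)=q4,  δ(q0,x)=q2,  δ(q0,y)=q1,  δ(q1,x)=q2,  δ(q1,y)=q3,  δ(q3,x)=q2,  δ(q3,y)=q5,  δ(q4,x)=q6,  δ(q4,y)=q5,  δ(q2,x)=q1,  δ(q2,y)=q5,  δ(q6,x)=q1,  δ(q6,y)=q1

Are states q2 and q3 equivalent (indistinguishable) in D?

First remove the unreachable states {q0}; 6 states remain.
Initial partition by acceptance: {q1,q2,q5,q6} | {q3,q4}.
On input y, block {q1,q2,q5,q6} splits into {q1,q5} and {q2,q6}.
No further refinement is possible. Final partition (3 blocks): {q1,q5} | {q3,q4} | {q2,q6}.
q2 and q3 end up in different blocks, so they are distinguishable. For instance, the string 'ε' is accepted from only q2.

No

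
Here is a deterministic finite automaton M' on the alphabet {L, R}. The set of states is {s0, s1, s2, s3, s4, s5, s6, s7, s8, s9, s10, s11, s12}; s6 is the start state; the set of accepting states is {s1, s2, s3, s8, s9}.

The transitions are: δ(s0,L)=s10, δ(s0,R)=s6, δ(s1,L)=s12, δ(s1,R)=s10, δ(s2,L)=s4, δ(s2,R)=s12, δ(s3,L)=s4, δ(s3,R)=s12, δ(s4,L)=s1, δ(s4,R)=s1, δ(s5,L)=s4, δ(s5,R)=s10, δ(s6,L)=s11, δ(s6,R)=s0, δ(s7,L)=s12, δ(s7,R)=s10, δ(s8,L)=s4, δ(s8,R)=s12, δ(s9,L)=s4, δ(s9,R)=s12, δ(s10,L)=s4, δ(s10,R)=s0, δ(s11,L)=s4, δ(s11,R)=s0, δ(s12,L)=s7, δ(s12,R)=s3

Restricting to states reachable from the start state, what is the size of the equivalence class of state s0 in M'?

2

First remove the unreachable states {s2,s5,s8,s9}; 9 states remain.
P0 = {s1,s3} | {s0,s4,s6,s7,s10,s11,s12}.
Split {s0,s4,s6,s7,s10,s11,s12} by δ(·,L) → {s0,s6,s7,s10,s11,s12} and {s4}.
Split {s1,s3} by δ(·,L) → {s1} and {s3}.
On input L, block {s0,s6,s7,s10,s11,s12} splits into {s0,s6,s7,s12} and {s10,s11}.
Refine {s0,s6,s7,s12} on symbol L: members go to different blocks, giving {s0,s6} and {s7,s12}.
Split {s7,s12} by δ(·,R) → {s7} and {s12}.
No further refinement is possible. Final partition (7 blocks): {s1} | {s0,s6} | {s4} | {s3} | {s10,s11} | {s7} | {s12}.
The equivalence class containing s0 is {s0,s6}, of size 2.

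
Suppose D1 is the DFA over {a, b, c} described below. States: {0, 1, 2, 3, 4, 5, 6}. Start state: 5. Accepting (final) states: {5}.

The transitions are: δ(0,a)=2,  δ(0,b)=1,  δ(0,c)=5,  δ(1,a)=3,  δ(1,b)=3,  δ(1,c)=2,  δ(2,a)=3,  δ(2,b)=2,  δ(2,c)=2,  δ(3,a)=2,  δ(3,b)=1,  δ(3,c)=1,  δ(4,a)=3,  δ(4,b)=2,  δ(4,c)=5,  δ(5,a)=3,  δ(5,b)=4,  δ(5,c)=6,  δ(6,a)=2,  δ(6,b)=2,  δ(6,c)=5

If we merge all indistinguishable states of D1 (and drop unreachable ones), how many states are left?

3

States {0} cannot be reached from the start state, so discard them.
Initial partition by acceptance: {5} | {1,2,3,4,6}.
On input c, block {1,2,3,4,6} splits into {1,2,3} and {4,6}.
The partition is now stable with 3 blocks: {5} | {1,2,3} | {4,6}.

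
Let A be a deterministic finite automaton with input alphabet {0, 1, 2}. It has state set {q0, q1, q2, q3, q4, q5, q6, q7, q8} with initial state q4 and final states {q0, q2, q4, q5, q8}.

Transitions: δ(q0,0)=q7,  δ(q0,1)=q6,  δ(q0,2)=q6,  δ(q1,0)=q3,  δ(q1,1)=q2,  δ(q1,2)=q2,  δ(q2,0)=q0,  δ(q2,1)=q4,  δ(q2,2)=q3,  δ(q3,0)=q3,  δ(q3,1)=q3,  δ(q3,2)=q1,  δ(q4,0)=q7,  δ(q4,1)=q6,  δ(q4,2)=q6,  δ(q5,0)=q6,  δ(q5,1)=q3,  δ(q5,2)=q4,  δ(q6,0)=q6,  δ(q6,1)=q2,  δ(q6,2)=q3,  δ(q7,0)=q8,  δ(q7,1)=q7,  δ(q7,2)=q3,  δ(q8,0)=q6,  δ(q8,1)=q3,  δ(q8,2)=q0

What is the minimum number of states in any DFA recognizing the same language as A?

7

First remove the unreachable states {q5}; 8 states remain.
P0 = {q0,q2,q4,q8} | {q1,q3,q6,q7}.
Split {q0,q2,q4,q8} by δ(·,0) → {q0,q4,q8} and {q2}.
Split {q0,q4,q8} by δ(·,2) → {q0,q4} and {q8}.
Refine {q1,q3,q6,q7} on symbol 0: members go to different blocks, giving {q1,q3,q6} and {q7}.
On input 1, block {q1,q3,q6} splits into {q1,q6} and {q3}.
On input 0, block {q1,q6} splits into {q1} and {q6}.
The partition is now stable with 7 blocks: {q0,q4} | {q1} | {q2} | {q8} | {q7} | {q3} | {q6}.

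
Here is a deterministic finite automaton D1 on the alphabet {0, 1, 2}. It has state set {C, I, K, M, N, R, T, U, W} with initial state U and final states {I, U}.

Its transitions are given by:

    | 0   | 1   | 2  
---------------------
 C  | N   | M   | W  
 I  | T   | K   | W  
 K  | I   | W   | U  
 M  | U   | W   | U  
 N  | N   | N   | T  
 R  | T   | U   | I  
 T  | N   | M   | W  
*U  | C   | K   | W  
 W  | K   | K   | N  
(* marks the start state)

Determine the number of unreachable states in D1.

1

No path from U leads to R; the other 8 states are all reachable.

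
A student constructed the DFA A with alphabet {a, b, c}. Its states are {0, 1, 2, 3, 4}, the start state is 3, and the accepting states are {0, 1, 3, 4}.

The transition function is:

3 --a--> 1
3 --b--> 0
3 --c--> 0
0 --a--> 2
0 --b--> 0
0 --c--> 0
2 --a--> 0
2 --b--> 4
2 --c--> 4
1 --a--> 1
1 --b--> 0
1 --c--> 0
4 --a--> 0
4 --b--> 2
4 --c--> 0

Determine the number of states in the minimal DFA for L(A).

4

Every state is reachable, so we keep all 5.
Initial partition by acceptance: {0,1,3,4} | {2}.
Split {0,1,3,4} by δ(·,a) → {1,3,4} and {0}.
Split {1,3,4} by δ(·,a) → {1,3} and {4}.
The partition is now stable with 4 blocks: {1,3} | {2} | {0} | {4}.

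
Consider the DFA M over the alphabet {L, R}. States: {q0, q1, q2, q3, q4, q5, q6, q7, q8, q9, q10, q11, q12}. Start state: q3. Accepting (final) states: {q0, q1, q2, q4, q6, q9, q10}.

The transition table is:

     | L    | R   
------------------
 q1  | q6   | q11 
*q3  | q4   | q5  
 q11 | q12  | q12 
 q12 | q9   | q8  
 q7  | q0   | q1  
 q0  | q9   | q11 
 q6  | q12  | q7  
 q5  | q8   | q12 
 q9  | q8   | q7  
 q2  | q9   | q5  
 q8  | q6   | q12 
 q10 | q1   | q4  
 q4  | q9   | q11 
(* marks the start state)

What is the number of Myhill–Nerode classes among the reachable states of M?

6

Reachable states from the start: {q0,q1,q3,q4,q5,q6,q7,q8,q9,q11,q12}. Unreachable: {q2,q10} — drop them.
Start with accepting vs non-accepting: {q0,q1,q4,q6,q9} | {q3,q5,q7,q8,q11,q12}.
Refine {q0,q1,q4,q6,q9} on symbol L: members go to different blocks, giving {q0,q1,q4} and {q6,q9}.
On input L, block {q3,q5,q7,q8,q11,q12} splits into {q3,q7} and {q5,q11} and {q8,q12}.
On input R, block {q3,q7} splits into {q3} and {q7}.
Stable partition: {q0,q1,q4} | {q3} | {q6,q9} | {q5,q11} | {q8,q12} | {q7} — 6 equivalence classes.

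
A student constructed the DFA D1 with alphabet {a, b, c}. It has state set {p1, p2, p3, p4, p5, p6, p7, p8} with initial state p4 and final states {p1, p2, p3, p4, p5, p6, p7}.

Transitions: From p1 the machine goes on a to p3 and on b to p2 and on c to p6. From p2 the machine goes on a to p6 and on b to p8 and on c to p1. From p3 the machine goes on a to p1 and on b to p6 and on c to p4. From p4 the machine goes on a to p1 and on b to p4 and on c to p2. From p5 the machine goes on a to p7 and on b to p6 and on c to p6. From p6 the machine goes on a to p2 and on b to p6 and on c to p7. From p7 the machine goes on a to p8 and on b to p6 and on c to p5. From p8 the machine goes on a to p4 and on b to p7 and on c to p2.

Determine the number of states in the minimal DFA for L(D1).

Start with accepting vs non-accepting: {p1,p2,p3,p4,p5,p6,p7} | {p8}.
On input a, block {p1,p2,p3,p4,p5,p6,p7} splits into {p1,p2,p3,p4,p5,p6} and {p7}.
Split {p1,p2,p3,p4,p5,p6} by δ(·,a) → {p1,p2,p3,p4,p6} and {p5}.
Split {p1,p2,p3,p4,p6} by δ(·,b) → {p1,p3,p4,p6} and {p2}.
On input a, block {p1,p3,p4,p6} splits into {p1,p3,p4} and {p6}.
Refine {p1,p3,p4} on symbol b: members go to different blocks, giving {p1} and {p3} and {p4}.
The partition is now stable with 8 blocks: {p1} | {p8} | {p7} | {p5} | {p2} | {p6} | {p3} | {p4}.

8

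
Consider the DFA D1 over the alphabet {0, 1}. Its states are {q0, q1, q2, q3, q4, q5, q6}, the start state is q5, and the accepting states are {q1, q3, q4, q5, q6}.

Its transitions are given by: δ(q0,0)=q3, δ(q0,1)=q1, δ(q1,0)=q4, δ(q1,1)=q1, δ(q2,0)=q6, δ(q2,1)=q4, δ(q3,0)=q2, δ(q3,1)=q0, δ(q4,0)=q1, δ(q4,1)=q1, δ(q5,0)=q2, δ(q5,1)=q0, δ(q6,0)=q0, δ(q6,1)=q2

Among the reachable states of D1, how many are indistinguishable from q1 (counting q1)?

All states are reachable from the start state.
P0 = {q1,q3,q4,q5,q6} | {q0,q2}.
Refine {q1,q3,q4,q5,q6} on symbol 0: members go to different blocks, giving {q3,q5,q6} and {q1,q4}.
The partition is now stable with 3 blocks: {q3,q5,q6} | {q0,q2} | {q1,q4}.
State q1 belongs to the block {q1,q4}, which has 2 states.

2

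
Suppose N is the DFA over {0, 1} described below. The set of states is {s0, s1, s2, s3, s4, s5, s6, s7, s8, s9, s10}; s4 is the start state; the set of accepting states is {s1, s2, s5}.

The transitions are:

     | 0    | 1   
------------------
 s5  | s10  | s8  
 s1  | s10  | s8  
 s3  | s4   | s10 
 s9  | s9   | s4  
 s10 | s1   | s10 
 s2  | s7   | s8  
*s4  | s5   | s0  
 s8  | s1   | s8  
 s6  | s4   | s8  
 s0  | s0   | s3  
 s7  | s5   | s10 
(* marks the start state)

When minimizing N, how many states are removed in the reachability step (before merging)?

No path from s4 leads to s2, s6, s7, s9; the other 7 states are all reachable.

4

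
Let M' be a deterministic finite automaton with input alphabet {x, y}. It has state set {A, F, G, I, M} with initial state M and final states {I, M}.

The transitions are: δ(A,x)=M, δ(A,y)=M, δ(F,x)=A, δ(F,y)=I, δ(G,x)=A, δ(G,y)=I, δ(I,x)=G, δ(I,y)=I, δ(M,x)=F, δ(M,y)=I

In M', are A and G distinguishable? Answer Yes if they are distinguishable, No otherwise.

All states are reachable from the start state.
P0 = {I,M} | {A,F,G}.
Split {A,F,G} by δ(·,x) → {F,G} and {A}.
The partition is now stable with 3 blocks: {I,M} | {F,G} | {A}.
A and G end up in different blocks, so they are distinguishable. For instance, the string 'x' is accepted from only A.

Yes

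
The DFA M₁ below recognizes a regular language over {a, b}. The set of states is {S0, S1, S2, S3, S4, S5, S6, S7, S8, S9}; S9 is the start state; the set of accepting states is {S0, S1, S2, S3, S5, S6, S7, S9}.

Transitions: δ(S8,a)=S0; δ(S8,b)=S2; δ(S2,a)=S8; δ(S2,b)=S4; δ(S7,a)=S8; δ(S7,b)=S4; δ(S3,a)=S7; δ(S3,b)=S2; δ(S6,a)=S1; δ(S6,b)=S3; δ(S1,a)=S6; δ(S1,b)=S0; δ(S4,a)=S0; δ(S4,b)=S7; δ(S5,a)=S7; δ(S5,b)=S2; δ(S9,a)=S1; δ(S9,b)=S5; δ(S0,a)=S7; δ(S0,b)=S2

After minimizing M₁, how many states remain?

Every state is reachable, so we keep all 10.
Initial partition by acceptance: {S0,S1,S2,S3,S5,S6,S7,S9} | {S4,S8}.
Refine {S0,S1,S2,S3,S5,S6,S7,S9} on symbol a: members go to different blocks, giving {S0,S1,S3,S5,S6,S9} and {S2,S7}.
Refine {S0,S1,S3,S5,S6,S9} on symbol a: members go to different blocks, giving {S0,S3,S5} and {S1,S6,S9}.
Stable partition: {S0,S3,S5} | {S4,S8} | {S2,S7} | {S1,S6,S9} — 4 equivalence classes.

4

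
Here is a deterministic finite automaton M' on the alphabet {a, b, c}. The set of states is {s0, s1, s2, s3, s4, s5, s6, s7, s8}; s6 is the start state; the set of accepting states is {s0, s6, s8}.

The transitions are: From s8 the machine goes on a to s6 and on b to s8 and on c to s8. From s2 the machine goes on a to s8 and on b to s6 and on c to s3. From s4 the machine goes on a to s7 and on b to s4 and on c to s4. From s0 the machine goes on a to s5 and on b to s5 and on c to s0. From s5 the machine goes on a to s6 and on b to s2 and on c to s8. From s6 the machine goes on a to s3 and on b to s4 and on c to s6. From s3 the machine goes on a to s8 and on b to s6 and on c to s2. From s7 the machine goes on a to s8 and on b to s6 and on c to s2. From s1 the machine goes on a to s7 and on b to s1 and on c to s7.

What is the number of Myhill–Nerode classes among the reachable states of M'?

4

Reachable states from the start: {s2,s3,s4,s6,s7,s8}. Unreachable: {s0,s1,s5} — drop them.
P0 = {s6,s8} | {s2,s3,s4,s7}.
Refine {s6,s8} on symbol a: members go to different blocks, giving {s6} and {s8}.
Refine {s2,s3,s4,s7} on symbol a: members go to different blocks, giving {s2,s3,s7} and {s4}.
The partition is now stable with 4 blocks: {s6} | {s2,s3,s7} | {s8} | {s4}.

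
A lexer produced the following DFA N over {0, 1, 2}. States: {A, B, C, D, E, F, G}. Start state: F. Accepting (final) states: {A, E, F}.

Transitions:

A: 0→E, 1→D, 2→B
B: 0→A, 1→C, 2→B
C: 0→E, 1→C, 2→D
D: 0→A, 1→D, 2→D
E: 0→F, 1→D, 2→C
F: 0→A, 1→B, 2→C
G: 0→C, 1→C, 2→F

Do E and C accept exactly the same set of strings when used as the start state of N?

No

Reachable states from the start: {A,B,C,D,E,F}. Unreachable: {G} — drop them.
Initial partition by acceptance: {A,E,F} | {B,C,D}.
No further refinement is possible. Final partition (2 blocks): {A,E,F} | {B,C,D}.
E and C end up in different blocks, so they are distinguishable. For instance, the string 'ε' is accepted from only E.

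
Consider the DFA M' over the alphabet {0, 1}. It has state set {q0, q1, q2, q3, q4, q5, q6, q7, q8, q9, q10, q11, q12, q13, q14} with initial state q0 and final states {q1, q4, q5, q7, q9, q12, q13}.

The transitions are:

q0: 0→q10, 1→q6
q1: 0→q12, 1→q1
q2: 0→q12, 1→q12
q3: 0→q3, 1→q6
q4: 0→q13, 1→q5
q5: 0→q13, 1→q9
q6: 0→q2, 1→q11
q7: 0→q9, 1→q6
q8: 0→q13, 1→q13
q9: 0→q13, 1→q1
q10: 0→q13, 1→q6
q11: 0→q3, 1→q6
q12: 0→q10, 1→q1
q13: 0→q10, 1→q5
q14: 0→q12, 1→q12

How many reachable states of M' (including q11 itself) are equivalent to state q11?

2

Reachable states from the start: {q0,q1,q2,q3,q5,q6,q9,q10,q11,q12,q13}. Unreachable: {q4,q7,q8,q14} — drop them.
Initial partition by acceptance: {q1,q5,q9,q12,q13} | {q0,q2,q3,q6,q10,q11}.
Split {q1,q5,q9,q12,q13} by δ(·,0) → {q1,q5,q9} and {q12,q13}.
Split {q0,q2,q3,q6,q10,q11} by δ(·,0) → {q0,q3,q6,q11} and {q2,q10}.
Refine {q0,q3,q6,q11} on symbol 0: members go to different blocks, giving {q0,q6} and {q3,q11}.
On input 1, block {q0,q6} splits into {q0} and {q6}.
Refine {q2,q10} on symbol 1: members go to different blocks, giving {q2} and {q10}.
No further refinement is possible. Final partition (7 blocks): {q1,q5,q9} | {q0} | {q12,q13} | {q2} | {q3,q11} | {q6} | {q10}.
State q11 belongs to the block {q3,q11}, which has 2 states.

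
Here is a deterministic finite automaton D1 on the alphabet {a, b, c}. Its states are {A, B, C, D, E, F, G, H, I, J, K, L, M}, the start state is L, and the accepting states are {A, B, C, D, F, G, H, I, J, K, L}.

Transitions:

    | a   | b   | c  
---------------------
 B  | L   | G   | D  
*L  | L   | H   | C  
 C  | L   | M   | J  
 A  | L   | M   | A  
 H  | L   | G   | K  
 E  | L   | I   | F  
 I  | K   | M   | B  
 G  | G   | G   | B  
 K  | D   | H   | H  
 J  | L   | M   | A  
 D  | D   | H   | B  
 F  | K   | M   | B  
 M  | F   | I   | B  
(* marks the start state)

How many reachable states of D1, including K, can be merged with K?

2

First remove the unreachable states {E}; 12 states remain.
Start with accepting vs non-accepting: {A,B,C,D,F,G,H,I,J,K,L} | {M}.
On input b, block {A,B,C,D,F,G,H,I,J,K,L} splits into {B,D,G,H,K,L} and {A,C,F,I,J}.
On input c, block {B,D,G,H,K,L} splits into {B,D,G,H,K} and {L}.
Split {B,D,G,H,K} by δ(·,a) → {D,G,K} and {B,H}.
On input b, block {D,G,K} splits into {D,K} and {G}.
Refine {A,C,F,I,J} on symbol a: members go to different blocks, giving {A,C,J} and {F,I}.
No further refinement is possible. Final partition (7 blocks): {D,K} | {M} | {A,C,J} | {L} | {B,H} | {G} | {F,I}.
State K belongs to the block {D,K}, which has 2 states.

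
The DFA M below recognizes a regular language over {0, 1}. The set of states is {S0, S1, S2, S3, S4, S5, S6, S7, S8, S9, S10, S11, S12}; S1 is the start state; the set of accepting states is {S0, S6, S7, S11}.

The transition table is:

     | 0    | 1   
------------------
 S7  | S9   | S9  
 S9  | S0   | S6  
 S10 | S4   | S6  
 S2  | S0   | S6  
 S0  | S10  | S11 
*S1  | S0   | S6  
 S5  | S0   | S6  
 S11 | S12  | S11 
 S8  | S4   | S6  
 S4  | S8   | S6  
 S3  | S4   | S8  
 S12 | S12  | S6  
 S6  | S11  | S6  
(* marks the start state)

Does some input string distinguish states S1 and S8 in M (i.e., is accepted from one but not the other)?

Yes

Reachable states from the start: {S0,S1,S4,S6,S8,S10,S11,S12}. Unreachable: {S2,S3,S5,S7,S9} — drop them.
P0 = {S0,S6,S11} | {S1,S4,S8,S10,S12}.
Refine {S0,S6,S11} on symbol 0: members go to different blocks, giving {S0,S11} and {S6}.
Refine {S1,S4,S8,S10,S12} on symbol 0: members go to different blocks, giving {S4,S8,S10,S12} and {S1}.
The partition is now stable with 4 blocks: {S0,S11} | {S4,S8,S10,S12} | {S6} | {S1}.
S1 and S8 end up in different blocks, so they are distinguishable. For instance, the string '0' is accepted from only S1.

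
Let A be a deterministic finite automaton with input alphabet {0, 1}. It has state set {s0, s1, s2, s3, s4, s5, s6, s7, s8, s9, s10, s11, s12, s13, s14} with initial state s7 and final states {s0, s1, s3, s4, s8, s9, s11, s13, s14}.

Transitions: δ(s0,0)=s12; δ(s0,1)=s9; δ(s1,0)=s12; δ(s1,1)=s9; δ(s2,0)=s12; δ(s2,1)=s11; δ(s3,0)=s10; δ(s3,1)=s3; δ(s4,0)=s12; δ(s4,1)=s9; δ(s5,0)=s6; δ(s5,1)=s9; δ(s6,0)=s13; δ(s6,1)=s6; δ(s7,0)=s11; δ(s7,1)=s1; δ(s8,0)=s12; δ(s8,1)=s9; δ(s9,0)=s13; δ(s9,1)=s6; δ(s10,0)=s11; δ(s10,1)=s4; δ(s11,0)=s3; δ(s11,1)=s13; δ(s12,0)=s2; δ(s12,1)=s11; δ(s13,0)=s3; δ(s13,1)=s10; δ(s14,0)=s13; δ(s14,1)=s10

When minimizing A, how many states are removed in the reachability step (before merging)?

4

Starting at s7 and following transitions, the reachable set is {s1, s2, s3, s4, s6, s7, s9, s10, s11, s12, s13}. That leaves s0, s5, s8, s14 unreachable — 4 in total.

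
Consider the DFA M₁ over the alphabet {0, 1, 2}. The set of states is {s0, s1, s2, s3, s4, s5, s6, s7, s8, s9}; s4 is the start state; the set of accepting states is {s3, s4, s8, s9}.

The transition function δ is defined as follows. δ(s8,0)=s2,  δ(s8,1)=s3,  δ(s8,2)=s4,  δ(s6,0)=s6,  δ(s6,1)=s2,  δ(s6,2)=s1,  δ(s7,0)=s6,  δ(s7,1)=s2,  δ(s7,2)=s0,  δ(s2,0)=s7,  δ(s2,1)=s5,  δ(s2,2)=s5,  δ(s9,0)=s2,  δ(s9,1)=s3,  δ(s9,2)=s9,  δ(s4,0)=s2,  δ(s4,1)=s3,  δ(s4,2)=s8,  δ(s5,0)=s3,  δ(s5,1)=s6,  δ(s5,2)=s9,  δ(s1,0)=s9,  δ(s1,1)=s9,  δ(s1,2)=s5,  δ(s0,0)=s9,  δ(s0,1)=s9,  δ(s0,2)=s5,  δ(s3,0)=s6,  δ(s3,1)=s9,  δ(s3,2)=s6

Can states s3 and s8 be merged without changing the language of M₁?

No

P0 = {s3,s4,s8,s9} | {s0,s1,s2,s5,s6,s7}.
Split {s3,s4,s8,s9} by δ(·,2) → {s4,s8,s9} and {s3}.
Refine {s0,s1,s2,s5,s6,s7} on symbol 0: members go to different blocks, giving {s2,s6,s7} and {s0,s1} and {s5}.
Split {s2,s6,s7} by δ(·,1) → {s6,s7} and {s2}.
Stable partition: {s4,s8,s9} | {s6,s7} | {s3} | {s0,s1} | {s5} | {s2} — 6 equivalence classes.
s3 and s8 end up in different blocks, so they are distinguishable. For instance, the string '2' is accepted from only s8.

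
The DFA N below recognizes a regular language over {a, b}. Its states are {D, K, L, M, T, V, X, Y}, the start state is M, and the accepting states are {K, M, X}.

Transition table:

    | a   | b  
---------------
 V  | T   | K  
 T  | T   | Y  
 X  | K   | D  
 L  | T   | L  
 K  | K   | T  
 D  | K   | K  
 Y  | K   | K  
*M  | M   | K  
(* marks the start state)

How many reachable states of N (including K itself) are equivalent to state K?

States {D,L,V,X} cannot be reached from the start state, so discard them.
P0 = {K,M} | {T,Y}.
Split {K,M} by δ(·,b) → {M} and {K}.
Split {T,Y} by δ(·,a) → {T} and {Y}.
Stable partition: {M} | {T} | {K} | {Y} — 4 equivalence classes.
State K belongs to the block {K}, which has 1 states.

1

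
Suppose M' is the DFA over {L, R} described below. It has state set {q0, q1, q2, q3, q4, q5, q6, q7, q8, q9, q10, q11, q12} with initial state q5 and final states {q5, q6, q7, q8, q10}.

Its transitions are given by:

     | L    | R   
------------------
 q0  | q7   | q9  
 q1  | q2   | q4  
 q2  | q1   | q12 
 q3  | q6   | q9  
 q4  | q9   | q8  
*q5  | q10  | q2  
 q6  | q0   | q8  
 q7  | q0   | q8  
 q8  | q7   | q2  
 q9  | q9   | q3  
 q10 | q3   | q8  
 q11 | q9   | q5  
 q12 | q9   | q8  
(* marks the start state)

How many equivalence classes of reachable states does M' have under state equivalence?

6

Reachable states from the start: {q0,q1,q2,q3,q4,q5,q6,q7,q8,q9,q10,q12}. Unreachable: {q11} — drop them.
Start with accepting vs non-accepting: {q5,q6,q7,q8,q10} | {q0,q1,q2,q3,q4,q9,q12}.
Split {q5,q6,q7,q8,q10} by δ(·,L) → {q6,q7,q10} and {q5,q8}.
On input L, block {q0,q1,q2,q3,q4,q9,q12} splits into {q1,q2,q4,q9,q12} and {q0,q3}.
Split {q1,q2,q4,q9,q12} by δ(·,R) → {q1,q2} and {q4,q12} and {q9}.
Stable partition: {q6,q7,q10} | {q1,q2} | {q5,q8} | {q0,q3} | {q4,q12} | {q9} — 6 equivalence classes.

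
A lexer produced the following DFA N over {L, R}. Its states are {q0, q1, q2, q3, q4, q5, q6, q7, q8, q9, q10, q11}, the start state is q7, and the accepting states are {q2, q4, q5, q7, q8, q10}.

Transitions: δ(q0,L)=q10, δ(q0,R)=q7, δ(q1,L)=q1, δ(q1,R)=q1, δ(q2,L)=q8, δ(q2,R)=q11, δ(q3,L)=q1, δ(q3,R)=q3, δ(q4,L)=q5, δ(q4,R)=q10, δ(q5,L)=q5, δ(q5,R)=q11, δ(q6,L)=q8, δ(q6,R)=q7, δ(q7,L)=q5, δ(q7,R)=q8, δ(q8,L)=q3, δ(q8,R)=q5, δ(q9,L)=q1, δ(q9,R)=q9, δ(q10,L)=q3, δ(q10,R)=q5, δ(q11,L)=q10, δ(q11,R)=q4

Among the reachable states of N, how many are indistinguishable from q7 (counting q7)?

2

Reachable states from the start: {q1,q3,q4,q5,q7,q8,q10,q11}. Unreachable: {q0,q2,q6,q9} — drop them.
P0 = {q4,q5,q7,q8,q10} | {q1,q3,q11}.
On input L, block {q4,q5,q7,q8,q10} splits into {q4,q5,q7} and {q8,q10}.
Split {q4,q5,q7} by δ(·,R) → {q4,q7} and {q5}.
Refine {q1,q3,q11} on symbol L: members go to different blocks, giving {q1,q3} and {q11}.
No further refinement is possible. Final partition (5 blocks): {q4,q7} | {q1,q3} | {q8,q10} | {q5} | {q11}.
The equivalence class containing q7 is {q4,q7}, of size 2.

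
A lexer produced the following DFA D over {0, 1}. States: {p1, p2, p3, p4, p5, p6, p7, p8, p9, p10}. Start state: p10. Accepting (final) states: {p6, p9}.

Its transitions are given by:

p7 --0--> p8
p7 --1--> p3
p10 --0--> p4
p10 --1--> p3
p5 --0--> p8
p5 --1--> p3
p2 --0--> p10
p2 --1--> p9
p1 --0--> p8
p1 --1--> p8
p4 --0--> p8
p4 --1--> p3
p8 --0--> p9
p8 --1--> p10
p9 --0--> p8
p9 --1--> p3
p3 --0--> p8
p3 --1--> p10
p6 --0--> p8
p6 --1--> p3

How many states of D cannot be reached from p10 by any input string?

5

BFS from p10 reaches {p3, p4, p8, p9, p10}; the 5 state(s) p1, p2, p5, p6, p7 are never visited.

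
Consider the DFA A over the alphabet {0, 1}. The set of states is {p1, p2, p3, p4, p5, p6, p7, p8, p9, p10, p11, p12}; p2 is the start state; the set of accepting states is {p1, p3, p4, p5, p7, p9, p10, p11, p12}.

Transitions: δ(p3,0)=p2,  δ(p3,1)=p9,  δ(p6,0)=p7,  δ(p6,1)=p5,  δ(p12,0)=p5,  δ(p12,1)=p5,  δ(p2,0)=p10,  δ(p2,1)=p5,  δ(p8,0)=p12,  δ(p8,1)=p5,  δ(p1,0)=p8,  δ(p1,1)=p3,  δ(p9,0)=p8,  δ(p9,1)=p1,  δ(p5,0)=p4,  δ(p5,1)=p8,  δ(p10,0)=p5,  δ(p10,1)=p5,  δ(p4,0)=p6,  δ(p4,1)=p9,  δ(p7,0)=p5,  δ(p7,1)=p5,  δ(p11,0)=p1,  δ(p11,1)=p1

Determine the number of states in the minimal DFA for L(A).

4

States {p11} cannot be reached from the start state, so discard them.
Initial partition by acceptance: {p1,p3,p4,p5,p7,p9,p10,p12} | {p2,p6,p8}.
On input 0, block {p1,p3,p4,p5,p7,p9,p10,p12} splits into {p1,p3,p4,p9} and {p5,p7,p10,p12}.
Split {p5,p7,p10,p12} by δ(·,0) → {p7,p10,p12} and {p5}.
The partition is now stable with 4 blocks: {p1,p3,p4,p9} | {p2,p6,p8} | {p7,p10,p12} | {p5}.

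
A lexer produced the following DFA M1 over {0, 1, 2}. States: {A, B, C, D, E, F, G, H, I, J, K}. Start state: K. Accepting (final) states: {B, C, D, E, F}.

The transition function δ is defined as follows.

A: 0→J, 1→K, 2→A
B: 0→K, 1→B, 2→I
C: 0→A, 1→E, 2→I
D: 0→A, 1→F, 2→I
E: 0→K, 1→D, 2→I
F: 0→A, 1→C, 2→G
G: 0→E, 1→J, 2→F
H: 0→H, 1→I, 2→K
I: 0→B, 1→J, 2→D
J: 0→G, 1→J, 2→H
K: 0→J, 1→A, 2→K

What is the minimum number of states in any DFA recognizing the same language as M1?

5

Every state is reachable, so we keep all 11.
P0 = {B,C,D,E,F} | {A,G,H,I,J,K}.
Split {A,G,H,I,J,K} by δ(·,0) → {A,H,J,K} and {G,I}.
Split {A,H,J,K} by δ(·,0) → {A,H,K} and {J}.
On input 0, block {A,H,K} splits into {A,K} and {H}.
The partition is now stable with 5 blocks: {B,C,D,E,F} | {A,K} | {G,I} | {J} | {H}.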